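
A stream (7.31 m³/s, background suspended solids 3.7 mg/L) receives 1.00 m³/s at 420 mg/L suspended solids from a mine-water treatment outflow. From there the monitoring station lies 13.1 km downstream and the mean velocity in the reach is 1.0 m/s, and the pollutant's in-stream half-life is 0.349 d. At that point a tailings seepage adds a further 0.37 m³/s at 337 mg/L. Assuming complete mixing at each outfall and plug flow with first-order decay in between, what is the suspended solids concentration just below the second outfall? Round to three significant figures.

52.5 mg/L

After mixing, C = (7.310·3.700 + 1.000·420.0) / 8.310 = 447.0/8.310 = 53.80 mg/L; combined flow 8.310 m³/s.
Travel time t = 13.1·1000 / 1.0 = 13100 s = 3.639 h.
Half-life 0.349 d → k = ln 2 / 0.349 = 1.986 d⁻¹.
First-order decay: C = 53.80·exp(−k·t) = 53.80·0.7400 = 39.81 mg/L.
Second outfall: C = (8.310·39.81 + 0.3700·337.0)/8.680 = 52.48 mg/L.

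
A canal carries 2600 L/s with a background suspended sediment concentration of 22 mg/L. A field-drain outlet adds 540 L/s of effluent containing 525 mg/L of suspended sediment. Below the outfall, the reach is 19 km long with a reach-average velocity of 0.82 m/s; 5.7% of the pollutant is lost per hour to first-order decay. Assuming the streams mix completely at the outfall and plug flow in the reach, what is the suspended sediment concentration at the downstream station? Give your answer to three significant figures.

Conservation of mass: C = (2600·22.00 + 540.0·525.0) / 3140 = 340700/3140 = 108.5 mg/L.
Travel time t = 19·1000 / 0.82 = 23170 s = 6.436 h.
5.7%/h lost → k = −ln(1 − 0.057) = 0.05869 h⁻¹.
First-order decay: C = 108.5·exp(−k·t) = 108.5·0.6854 = 74.37 mg/L.

74.4 mg/L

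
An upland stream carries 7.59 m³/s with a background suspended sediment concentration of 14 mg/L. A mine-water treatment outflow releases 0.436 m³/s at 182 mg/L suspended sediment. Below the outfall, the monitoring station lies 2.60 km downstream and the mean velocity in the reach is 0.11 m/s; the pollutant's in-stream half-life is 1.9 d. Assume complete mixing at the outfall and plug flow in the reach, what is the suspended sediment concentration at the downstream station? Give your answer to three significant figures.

Mass balance: C = (7.590·14.00 + 0.4360·182.0) / 8.026 = 185.6/8.026 = 23.13 mg/L.
Travel time t = 2.60·1000 / 0.11 = 23640 s = 6.566 h.
Half-life 1.9 d → k = ln 2 / 1.9 = 0.3648 d⁻¹.
Applying C = C₀e^(−kt): 23.13 × 0.9050 = 20.93 mg/L.

20.9 mg/L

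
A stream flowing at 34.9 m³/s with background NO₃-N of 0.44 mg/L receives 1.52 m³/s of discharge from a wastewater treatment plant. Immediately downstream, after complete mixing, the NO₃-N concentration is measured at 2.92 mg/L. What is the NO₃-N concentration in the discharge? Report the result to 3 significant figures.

59.9 mg/L

Mass balance: 34.90·0.4400 + 1.520·Cₑ = 36.42·2.920
→ Cₑ = (36.42·2.920 − 34.90·0.4400) / 1.520 = 59.86 mg/L.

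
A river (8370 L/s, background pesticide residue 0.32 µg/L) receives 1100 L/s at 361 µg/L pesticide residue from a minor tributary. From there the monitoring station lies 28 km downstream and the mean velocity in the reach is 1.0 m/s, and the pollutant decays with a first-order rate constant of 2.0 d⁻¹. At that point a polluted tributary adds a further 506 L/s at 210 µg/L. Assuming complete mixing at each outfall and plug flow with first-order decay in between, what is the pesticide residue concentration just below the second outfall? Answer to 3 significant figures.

31.6 µg/L

Mixed concentration C = ΣQC/ΣQ = (8370·0.3200 + 1100·361.0) / 9470 = 399800/9470 = 42.22 µg/L; combined flow 9470 L/s.
Travel time t = 28·1000 / 1.0 = 28000 s = 7.778 h.
First-order decay: C = 42.22·exp(−k·t) = 42.22·0.5230 = 22.08 µg/L.
Second outfall: C = (9470·22.08 + 506.0·210.0)/9976 = 31.61 µg/L.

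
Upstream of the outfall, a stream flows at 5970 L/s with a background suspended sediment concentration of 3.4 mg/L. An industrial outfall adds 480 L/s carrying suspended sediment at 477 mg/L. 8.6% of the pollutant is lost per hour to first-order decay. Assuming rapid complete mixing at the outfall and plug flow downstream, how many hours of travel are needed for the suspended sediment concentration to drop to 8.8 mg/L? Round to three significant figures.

After mixing, C = (5970·3.400 + 480.0·477.0) / 6450 = 249300/6450 = 38.64 mg/L.
8.6%/h lost → k = −ln(1 − 0.086) = 0.08992 h⁻¹.
38.64·exp(−k·t) = 8.8 → t = ln(38.64/8.8)/k = 59240 s = 16.45 h.

16.5 h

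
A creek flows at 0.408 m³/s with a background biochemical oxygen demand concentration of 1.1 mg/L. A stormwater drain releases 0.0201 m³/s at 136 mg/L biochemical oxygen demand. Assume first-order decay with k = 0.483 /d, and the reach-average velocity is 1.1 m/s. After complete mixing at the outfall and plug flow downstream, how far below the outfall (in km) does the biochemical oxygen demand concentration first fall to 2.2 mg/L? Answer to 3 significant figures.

240 km

Mixed concentration C = ΣQC/ΣQ = (0.4080·1.100 + 0.02010·136.0) / 0.4281 = 3.182/0.4281 = 7.434 mg/L.
Set 7.434·exp(−k·t) = 2.2 → t = ln(7.434/2.2)/k = 217800 s = 60.50 h.
Distance = v·t = 1.1·217800 = 239600 m = 239.6 km.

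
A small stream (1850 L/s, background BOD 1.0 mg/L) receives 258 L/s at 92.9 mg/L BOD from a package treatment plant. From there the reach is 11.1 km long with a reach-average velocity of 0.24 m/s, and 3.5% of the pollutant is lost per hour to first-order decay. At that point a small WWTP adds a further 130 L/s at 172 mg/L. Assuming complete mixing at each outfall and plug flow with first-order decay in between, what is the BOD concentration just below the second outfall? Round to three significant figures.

After mixing, C = (1850·1.000 + 258.0·92.90) / 2108 = 25820/2108 = 12.25 mg/L; combined flow 2108 L/s.
Travel time t = 11.1·1000 / 0.24 = 46250 s = 12.85 h.
3.5%/h lost → k = −ln(1 − 0.035) = 0.03563 h⁻¹.
Decay over the reach: 12.25·exp(−kt) = 12.25·0.6327 = 7.750 mg/L.
Second outfall: C = (2108·7.750 + 130.0·172.0)/2238 = 17.29 mg/L.

17.3 mg/L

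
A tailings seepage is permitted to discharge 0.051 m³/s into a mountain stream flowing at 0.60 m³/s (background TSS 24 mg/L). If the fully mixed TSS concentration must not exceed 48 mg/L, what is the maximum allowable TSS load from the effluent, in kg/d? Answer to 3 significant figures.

1460 kg/d

Mass balance at the limit: 0.6000·24.00 + 0.05100·Cₑ = 0.6510·48 → Cₑ = 330.4 mg/L.
Load = 0.05100 m³/s × 330.4 g/m³ × 86 400 s/d = 1456 kg/d.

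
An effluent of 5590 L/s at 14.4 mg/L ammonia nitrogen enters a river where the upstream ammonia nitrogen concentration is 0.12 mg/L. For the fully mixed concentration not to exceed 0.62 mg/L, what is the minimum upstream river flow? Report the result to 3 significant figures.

154000 L/s

Set C_mix = 0.62: (Q·0.1200 + 5590·14.40) / (Q + 5590) = 0.62
→ Q = 5590·(14.40 − 0.62)/(0.62 − 0.1200) = 154100 L/s.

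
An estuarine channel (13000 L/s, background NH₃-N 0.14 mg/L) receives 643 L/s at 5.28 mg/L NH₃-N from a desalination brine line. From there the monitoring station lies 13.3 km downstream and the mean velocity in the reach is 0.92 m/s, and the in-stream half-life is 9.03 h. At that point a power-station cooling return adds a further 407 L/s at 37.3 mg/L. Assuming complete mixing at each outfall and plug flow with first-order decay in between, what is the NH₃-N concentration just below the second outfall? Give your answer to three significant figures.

Mass balance: C = (13000·0.1400 + 643.0·5.280) / 13640 = 5215/13640 = 0.3823 mg/L; combined flow 13640 L/s.
Travel time t = 13.3·1000 / 0.92 = 14460 s = 4.016 h.
Half-life 9.03 h → k = ln 2 / 9.03 = 0.07676 h⁻¹ = 1.842 d⁻¹.
After decay, C = 0.3823 × e^(−kt) = 0.3823 × 0.7347 = 0.2809 mg/L.
At the second outfall, C = (13640·0.2809 + 407.0·37.30) / (13640 + 407.0) = 1.353 mg/L.

1.35 mg/L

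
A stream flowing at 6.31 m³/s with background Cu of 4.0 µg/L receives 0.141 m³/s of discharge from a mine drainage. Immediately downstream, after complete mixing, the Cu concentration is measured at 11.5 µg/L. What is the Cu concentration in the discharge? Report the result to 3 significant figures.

347 µg/L

Mass balance: 6.310·4.000 + 0.1410·Cₑ = 6.451·11.50
→ Cₑ = (6.451·11.50 − 6.310·4.000) / 0.1410 = 347.1 µg/L.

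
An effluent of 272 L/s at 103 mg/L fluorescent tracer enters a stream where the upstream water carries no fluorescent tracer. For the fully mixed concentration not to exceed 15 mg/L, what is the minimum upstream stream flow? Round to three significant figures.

1600 L/s

Set C_mix = 15: (Q·0 + 272.0·103.0) / (Q + 272.0) = 15
→ Q = 272.0·(103.0 − 15)/(15 − 0) = 1596 L/s.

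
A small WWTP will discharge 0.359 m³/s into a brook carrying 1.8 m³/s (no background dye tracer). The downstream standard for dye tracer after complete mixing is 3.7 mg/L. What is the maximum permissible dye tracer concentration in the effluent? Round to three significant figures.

22.3 mg/L

At the limit, (Qr·Cr + Qe·Cₑ)/(Qr + Qe) = 3.7:
Cₑ = (2.159·3.7 − 1.800·0) / 0.3590 = 22.25 mg/L.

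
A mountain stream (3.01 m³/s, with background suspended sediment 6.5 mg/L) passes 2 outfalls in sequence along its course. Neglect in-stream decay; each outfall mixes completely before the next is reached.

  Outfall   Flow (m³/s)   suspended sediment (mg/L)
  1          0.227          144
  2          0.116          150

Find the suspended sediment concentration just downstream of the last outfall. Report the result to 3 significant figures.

Outfall 1: combined Q = 3.237 m³/s; C = (3.010·6.500 + 0.2270·144.0)/3.237 = 16.14 mg/L.
Outfall 2: combined Q = 3.353 m³/s; C = (3.237·16.14 + 0.1160·150.0)/3.353 = 20.77 mg/L.

20.8 mg/L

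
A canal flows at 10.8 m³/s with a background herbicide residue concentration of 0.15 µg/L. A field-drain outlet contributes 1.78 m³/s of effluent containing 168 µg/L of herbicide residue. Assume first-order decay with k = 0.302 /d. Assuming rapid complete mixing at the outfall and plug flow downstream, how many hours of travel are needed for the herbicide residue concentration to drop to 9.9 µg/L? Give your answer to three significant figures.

70.0 h

Mass balance: C = (10.80·0.1500 + 1.780·168.0) / 12.58 = 300.7/12.58 = 23.90 µg/L.
23.90·exp(−k·t) = 9.9 → t = ln(23.90/9.9)/k = 252100 s = 70.04 h.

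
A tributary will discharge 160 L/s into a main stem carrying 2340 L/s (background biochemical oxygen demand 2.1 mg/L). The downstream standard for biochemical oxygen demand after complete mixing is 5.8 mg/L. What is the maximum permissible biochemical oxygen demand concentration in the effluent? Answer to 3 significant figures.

At the limit, (Qr·Cr + Qe·Cₑ)/(Qr + Qe) = 5.8:
Cₑ = (2500·5.8 − 2340·2.100) / 160.0 = 59.91 mg/L.

59.9 mg/L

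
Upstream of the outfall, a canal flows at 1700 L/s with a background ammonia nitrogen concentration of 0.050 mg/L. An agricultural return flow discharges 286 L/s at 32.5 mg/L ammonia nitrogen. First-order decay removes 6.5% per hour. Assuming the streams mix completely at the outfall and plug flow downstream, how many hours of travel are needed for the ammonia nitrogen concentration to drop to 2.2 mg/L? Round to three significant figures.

Mass balance: C = (1700·0.05000 + 286.0·32.50) / 1986 = 9380/1986 = 4.723 mg/L.
6.5%/h lost → k = −ln(1 − 0.065) = 0.06721 h⁻¹.
4.723·exp(−k·t) = 2.2 → t = ln(4.723/2.2)/k = 40920 s = 11.37 h.

11.4 h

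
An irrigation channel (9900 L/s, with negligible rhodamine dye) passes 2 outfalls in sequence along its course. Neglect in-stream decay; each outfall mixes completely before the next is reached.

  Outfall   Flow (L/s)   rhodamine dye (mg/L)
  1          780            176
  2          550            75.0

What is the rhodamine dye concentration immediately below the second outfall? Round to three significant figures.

15.9 mg/L

Outfall 1: combined Q = 10680 L/s; C = (9900·0 + 780.0·176.0)/10680 = 12.85 mg/L.
Outfall 2: combined Q = 11230 L/s; C = (10680·12.85 + 550.0·75.00)/11230 = 15.90 mg/L.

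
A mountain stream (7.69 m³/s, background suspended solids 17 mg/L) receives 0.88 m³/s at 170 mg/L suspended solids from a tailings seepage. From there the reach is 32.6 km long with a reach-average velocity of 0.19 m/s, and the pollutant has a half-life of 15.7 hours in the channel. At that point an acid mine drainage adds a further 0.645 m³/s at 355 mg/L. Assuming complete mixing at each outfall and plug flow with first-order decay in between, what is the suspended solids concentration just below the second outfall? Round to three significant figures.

Conservation of mass: C = (7.690·17.00 + 0.8800·170.0) / 8.570 = 280.3/8.570 = 32.71 mg/L; combined flow 8.570 m³/s.
Travel time t = 32.6·1000 / 0.19 = 171600 s = 47.66 h.
Half-life 15.7 h → k = ln 2 / 15.7 = 0.04415 h⁻¹ = 1.060 d⁻¹.
First-order decay: C = 32.71·exp(−k·t) = 32.71·0.1219 = 3.989 mg/L.
Second outfall: C = (8.570·3.989 + 0.6450·355.0)/9.215 = 28.56 mg/L.

28.6 mg/L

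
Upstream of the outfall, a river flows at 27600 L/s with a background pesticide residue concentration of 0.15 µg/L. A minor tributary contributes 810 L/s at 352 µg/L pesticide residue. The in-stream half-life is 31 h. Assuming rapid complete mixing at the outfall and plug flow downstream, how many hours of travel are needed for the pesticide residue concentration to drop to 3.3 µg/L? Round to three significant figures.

Conservation of mass: C = (27600·0.1500 + 810.0·352.0) / 28410 = 289300/28410 = 10.18 µg/L.
Half-life 31 h → k = ln 2 / 31 = 0.02236 h⁻¹ = 0.5366 d⁻¹.
10.18·exp(−k·t) = 3.3 → t = ln(10.18/3.3)/k = 181400 s = 50.39 h.

50.4 h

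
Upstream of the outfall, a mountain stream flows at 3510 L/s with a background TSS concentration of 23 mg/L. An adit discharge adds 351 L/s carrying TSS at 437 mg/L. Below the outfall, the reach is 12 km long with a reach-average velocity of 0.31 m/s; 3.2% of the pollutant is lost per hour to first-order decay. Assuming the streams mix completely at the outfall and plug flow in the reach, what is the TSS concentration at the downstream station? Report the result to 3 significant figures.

Flow-weighted average: C = (3510·23.00 + 351.0·437.0) / 3861 = 234100/3861 = 60.64 mg/L.
Travel time t = 12·1000 / 0.31 = 38710 s = 10.75 h.
3.2%/h lost → k = −ln(1 − 0.032) = 0.03252 h⁻¹.
Decay over the reach: 60.64·exp(−kt) = 60.64·0.7049 = 42.74 mg/L.

42.7 mg/L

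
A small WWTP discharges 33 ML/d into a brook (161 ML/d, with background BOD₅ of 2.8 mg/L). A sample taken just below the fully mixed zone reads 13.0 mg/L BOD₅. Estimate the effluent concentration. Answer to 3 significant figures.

Mass balance: 161.0·2.800 + 33.00·Cₑ = 194.0·13.00
→ Cₑ = (194.0·13.00 − 161.0·2.800) / 33.00 = 62.76 mg/L.

62.8 mg/L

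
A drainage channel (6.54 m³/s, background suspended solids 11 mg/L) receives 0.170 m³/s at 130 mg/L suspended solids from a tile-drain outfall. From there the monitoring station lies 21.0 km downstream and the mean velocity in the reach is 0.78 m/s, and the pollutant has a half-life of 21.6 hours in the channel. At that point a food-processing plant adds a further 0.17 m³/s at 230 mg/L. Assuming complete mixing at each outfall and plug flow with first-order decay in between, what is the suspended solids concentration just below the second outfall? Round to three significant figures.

Conservation of mass: C = (6.540·11.00 + 0.1700·130.0) / 6.710 = 94.04/6.710 = 14.01 mg/L; combined flow 6.710 m³/s.
Travel time t = 21.0·1000 / 0.78 = 26920 s = 7.479 h.
Half-life 21.6 h → k = ln 2 / 21.6 = 0.03209 h⁻¹ = 0.7702 d⁻¹.
First-order decay: C = 14.01·exp(−k·t) = 14.01·0.7866 = 11.02 mg/L.
At the second outfall, C = (6.710·11.02 + 0.1700·230.0) / (6.710 + 0.1700) = 16.44 mg/L.

16.4 mg/L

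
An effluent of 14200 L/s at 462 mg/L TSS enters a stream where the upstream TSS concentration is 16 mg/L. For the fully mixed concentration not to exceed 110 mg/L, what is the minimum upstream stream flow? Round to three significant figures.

53200 L/s

Set C_mix = 110: (Q·16.00 + 14200·462.0) / (Q + 14200) = 110
→ Q = 14200·(462.0 − 110)/(110 − 16.00) = 53170 L/s.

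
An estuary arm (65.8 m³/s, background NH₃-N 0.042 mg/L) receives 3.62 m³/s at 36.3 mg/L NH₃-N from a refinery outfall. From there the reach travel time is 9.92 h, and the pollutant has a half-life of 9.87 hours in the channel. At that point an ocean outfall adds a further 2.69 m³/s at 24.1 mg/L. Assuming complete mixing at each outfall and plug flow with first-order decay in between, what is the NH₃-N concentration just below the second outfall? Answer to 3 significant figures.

1.83 mg/L

Mass balance: C = (65.80·0.04200 + 3.620·36.30) / 69.42 = 134.2/69.42 = 1.933 mg/L; combined flow 69.42 m³/s.
Half-life 9.87 h → k = ln 2 / 9.87 = 0.07023 h⁻¹ = 1.685 d⁻¹.
After decay, C = 1.933 × e^(−kt) = 1.933 × 0.4982 = 0.9630 mg/L.
Second outfall: C = (69.42·0.9630 + 2.690·24.10)/72.11 = 1.826 mg/L.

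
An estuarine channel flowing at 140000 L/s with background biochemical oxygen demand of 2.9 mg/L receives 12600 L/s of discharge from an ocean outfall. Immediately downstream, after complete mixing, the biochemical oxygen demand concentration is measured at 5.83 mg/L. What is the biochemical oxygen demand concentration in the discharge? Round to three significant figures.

38.4 mg/L

Mass balance: 140000·2.900 + 12600·Cₑ = 152600·5.830
→ Cₑ = (152600·5.830 − 140000·2.900) / 12600 = 38.39 mg/L.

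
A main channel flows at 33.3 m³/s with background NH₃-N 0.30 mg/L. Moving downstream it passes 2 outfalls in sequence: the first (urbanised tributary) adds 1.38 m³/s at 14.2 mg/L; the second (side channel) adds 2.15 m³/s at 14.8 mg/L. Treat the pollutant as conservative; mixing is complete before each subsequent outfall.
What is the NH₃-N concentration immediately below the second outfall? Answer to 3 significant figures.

1.67 mg/L

Outfall 1: combined Q = 34.68 m³/s; C = (33.30·0.3000 + 1.380·14.20)/34.68 = 0.8531 mg/L.
Outfall 2: combined Q = 36.83 m³/s; C = (34.68·0.8531 + 2.150·14.80)/36.83 = 1.667 mg/L.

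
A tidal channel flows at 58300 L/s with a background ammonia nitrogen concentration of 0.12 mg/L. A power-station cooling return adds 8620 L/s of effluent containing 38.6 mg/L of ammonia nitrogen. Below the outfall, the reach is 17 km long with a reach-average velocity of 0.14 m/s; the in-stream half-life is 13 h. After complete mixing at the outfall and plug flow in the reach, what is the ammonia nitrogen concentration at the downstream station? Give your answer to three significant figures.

Conservation of mass: C = (58300·0.1200 + 8620·38.60) / 66920 = 339700/66920 = 5.077 mg/L.
Travel time t = 17·1000 / 0.14 = 121400 s = 33.73 h.
Half-life 13 h → k = ln 2 / 13 = 0.05332 h⁻¹ = 1.280 d⁻¹.
Applying C = C₀e^(−kt): 5.077 × 0.1656 = 0.8405 mg/L.

0.840 mg/L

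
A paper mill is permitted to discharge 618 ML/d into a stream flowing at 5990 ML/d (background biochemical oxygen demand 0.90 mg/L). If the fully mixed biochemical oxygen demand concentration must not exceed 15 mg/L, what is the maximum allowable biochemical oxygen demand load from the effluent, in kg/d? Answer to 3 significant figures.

93700 kg/d

Mass balance at the limit: 5990·0.9000 + 618.0·Cₑ = 6608·15 → Cₑ = 151.7 mg/L.
618.0 ML/d = 7.153 m³/s. Load = 7.153 m³/s × 151.7 g/m³ × 86 400 s/d = 93730 kg/d.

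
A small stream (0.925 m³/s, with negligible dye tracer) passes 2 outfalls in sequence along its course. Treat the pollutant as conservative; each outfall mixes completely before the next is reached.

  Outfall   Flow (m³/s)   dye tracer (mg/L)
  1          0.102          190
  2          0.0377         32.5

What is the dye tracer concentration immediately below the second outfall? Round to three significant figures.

19.4 mg/L

Below outfall 1: Q → 1.027 m³/s, C = (0.9250·0 + 0.1020·190.0)/1.027 = 18.87 mg/L.
Below outfall 2: Q → 1.065 m³/s, C = (1.027·18.87 + 0.03770·32.50)/1.065 = 19.35 mg/L.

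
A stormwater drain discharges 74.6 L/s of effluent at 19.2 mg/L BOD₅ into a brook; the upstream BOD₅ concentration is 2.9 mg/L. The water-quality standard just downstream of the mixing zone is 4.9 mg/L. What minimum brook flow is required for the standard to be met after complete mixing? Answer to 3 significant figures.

533 L/s

Set C_mix = 4.9: (Q·2.900 + 74.60·19.20) / (Q + 74.60) = 4.9
→ Q = 74.60·(19.20 − 4.9)/(4.9 − 2.900) = 533.4 L/s.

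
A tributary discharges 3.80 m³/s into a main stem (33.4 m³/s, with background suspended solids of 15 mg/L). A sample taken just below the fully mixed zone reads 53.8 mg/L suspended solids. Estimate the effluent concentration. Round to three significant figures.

395 mg/L

Mass balance: 33.40·15.00 + 3.800·Cₑ = 37.20·53.80
→ Cₑ = (37.20·53.80 − 33.40·15.00) / 3.800 = 394.8 mg/L.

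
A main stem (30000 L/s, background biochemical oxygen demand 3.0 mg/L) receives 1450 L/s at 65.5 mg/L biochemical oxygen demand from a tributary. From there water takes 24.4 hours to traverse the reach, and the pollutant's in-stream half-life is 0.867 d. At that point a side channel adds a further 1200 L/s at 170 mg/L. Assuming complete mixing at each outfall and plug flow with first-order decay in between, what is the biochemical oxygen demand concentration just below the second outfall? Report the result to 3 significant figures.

8.76 mg/L

Flow-weighted average: C = (30000·3.000 + 1450·65.50) / 31450 = 185000/31450 = 5.882 mg/L; combined flow 31450 L/s.
Half-life 0.867 d → k = ln 2 / 0.867 = 0.7995 d⁻¹.
After decay, C = 5.882 × e^(−kt) = 5.882 × 0.4436 = 2.609 mg/L.
Second outfall: C = (31450·2.609 + 1200·170.0)/32650 = 8.761 mg/L.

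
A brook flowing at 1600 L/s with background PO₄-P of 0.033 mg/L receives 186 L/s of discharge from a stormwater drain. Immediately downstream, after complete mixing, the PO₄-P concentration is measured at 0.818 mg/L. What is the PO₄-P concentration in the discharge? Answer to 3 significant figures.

Mass balance: 1600·0.03300 + 186.0·Cₑ = 1786·0.8180
→ Cₑ = (1786·0.8180 − 1600·0.03300) / 186.0 = 7.571 mg/L.

7.57 mg/L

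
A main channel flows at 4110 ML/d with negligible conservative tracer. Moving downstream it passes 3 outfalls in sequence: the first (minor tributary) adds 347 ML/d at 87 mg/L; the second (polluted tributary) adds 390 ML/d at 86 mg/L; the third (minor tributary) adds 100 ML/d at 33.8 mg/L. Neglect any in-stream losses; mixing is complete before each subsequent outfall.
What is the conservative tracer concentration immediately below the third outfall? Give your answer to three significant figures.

13.6 mg/L

After outfall 1: Q = 4110 + 347.0 = 4457 ML/d; C = (4110·0 + 347.0·87.00)/4457 = 6.773 mg/L.
After outfall 2: Q = 4457 + 390.0 = 4847 ML/d; C = (4457·6.773 + 390.0·86.00)/4847 = 13.15 mg/L.
After outfall 3: Q = 4847 + 100.0 = 4947 ML/d; C = (4847·13.15 + 100.0·33.80)/4947 = 13.57 mg/L.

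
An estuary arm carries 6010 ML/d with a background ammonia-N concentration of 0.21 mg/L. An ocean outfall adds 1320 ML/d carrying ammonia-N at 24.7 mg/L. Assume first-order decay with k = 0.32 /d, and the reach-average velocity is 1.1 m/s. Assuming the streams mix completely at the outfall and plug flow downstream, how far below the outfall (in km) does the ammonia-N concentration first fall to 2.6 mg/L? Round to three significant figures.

Mass balance: C = (6010·0.2100 + 1320·24.70) / 7330 = 33870/7330 = 4.620 mg/L.
Set 4.620·exp(−k·t) = 2.6 → t = ln(4.620/2.6)/k = 155200 s = 43.12 h.
Distance = v·t = 1.1·155200 = 170800 m = 170.8 km.

171 km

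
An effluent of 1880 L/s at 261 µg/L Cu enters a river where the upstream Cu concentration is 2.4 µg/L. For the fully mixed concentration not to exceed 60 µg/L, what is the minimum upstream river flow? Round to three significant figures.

6560 L/s

Set C_mix = 60: (Q·2.400 + 1880·261.0) / (Q + 1880) = 60
→ Q = 1880·(261.0 − 60)/(60 − 2.400) = 6560 L/s.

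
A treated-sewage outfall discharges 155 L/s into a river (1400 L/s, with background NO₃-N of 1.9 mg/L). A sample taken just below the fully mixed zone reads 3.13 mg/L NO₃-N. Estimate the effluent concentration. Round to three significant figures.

14.2 mg/L

Mass balance: 1400·1.900 + 155.0·Cₑ = 1555·3.130
→ Cₑ = (1555·3.130 − 1400·1.900) / 155.0 = 14.24 mg/L.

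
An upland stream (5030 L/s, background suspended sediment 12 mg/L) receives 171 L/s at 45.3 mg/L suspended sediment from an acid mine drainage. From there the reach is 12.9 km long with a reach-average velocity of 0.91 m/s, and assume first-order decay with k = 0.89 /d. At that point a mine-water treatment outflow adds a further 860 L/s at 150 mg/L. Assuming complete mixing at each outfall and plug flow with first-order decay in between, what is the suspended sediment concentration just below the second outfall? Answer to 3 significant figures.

Flow-weighted average: C = (5030·12.00 + 171.0·45.30) / 5201 = 68110/5201 = 13.09 mg/L; combined flow 5201 L/s.
Travel time t = 12.9·1000 / 0.91 = 14180 s = 3.938 h.
Applying C = C₀e^(−kt): 13.09 × 0.8641 = 11.32 mg/L.
At the second outfall, C = (5201·11.32 + 860.0·150.0) / (5201 + 860.0) = 30.99 mg/L.

31.0 mg/L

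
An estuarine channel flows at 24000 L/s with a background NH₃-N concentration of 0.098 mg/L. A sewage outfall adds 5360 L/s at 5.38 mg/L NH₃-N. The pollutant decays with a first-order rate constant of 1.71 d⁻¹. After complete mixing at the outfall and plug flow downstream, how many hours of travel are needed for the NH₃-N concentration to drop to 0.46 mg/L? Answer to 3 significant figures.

11.7 h

Mass balance: C = (24000·0.09800 + 5360·5.380) / 29360 = 31190/29360 = 1.062 mg/L.
1.062·exp(−k·t) = 0.46 → t = ln(1.062/0.46)/k = 42290 s = 11.75 h.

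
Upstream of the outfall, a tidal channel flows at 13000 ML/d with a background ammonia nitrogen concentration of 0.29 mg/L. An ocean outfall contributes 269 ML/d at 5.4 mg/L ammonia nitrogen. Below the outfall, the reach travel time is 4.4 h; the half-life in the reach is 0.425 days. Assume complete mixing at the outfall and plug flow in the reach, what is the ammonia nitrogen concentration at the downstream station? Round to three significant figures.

0.292 mg/L

After mixing, C = (13000·0.2900 + 269.0·5.400) / 13270 = 5223/13270 = 0.3936 mg/L.
Half-life 0.425 d → k = ln 2 / 0.425 = 1.631 d⁻¹.
First-order decay: C = 0.3936·exp(−k·t) = 0.3936·0.7416 = 0.2919 mg/L.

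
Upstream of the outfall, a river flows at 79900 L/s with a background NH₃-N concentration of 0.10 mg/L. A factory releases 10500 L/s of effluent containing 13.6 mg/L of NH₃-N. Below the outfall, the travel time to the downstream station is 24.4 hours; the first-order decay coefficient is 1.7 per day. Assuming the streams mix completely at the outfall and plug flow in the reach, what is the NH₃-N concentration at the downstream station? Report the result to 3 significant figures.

Mixed concentration C = ΣQC/ΣQ = (79900·0.1000 + 10500·13.60) / 90400 = 150800/90400 = 1.668 mg/L.
Decay over the reach: 1.668·exp(−kt) = 1.668·0.1776 = 0.2962 mg/L.

0.296 mg/L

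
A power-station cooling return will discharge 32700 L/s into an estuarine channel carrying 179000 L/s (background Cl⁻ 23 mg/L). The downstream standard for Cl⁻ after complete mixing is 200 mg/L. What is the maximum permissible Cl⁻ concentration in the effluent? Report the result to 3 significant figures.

At the limit, (Qr·Cr + Qe·Cₑ)/(Qr + Qe) = 200:
Cₑ = (211700·200 − 179000·23.00) / 32700 = 1169 mg/L.

1170 mg/L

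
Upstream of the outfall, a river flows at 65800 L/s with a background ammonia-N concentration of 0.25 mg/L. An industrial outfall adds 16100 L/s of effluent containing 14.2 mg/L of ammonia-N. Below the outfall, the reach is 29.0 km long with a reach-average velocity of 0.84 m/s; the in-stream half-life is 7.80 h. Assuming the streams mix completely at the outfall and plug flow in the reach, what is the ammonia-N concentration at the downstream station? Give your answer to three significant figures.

1.28 mg/L

After mixing, C = (65800·0.2500 + 16100·14.20) / 81900 = 245100/81900 = 2.992 mg/L.
Travel time t = 29.0·1000 / 0.84 = 34520 s = 9.590 h.
Half-life 7.80 h → k = ln 2 / 7.80 = 0.08887 h⁻¹ = 2.133 d⁻¹.
First-order decay: C = 2.992·exp(−k·t) = 2.992·0.4265 = 1.276 mg/L.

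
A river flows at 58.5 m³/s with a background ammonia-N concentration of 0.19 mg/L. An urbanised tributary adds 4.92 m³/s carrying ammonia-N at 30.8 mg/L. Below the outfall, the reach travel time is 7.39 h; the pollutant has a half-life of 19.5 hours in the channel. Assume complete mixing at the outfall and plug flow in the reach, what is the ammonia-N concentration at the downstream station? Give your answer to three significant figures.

1.97 mg/L

After mixing, C = (58.50·0.1900 + 4.920·30.80) / 63.42 = 162.7/63.42 = 2.565 mg/L.
Half-life 19.5 h → k = ln 2 / 19.5 = 0.03555 h⁻¹ = 0.8531 d⁻¹.
After decay, C = 2.565 × e^(−kt) = 2.565 × 0.7690 = 1.972 mg/L.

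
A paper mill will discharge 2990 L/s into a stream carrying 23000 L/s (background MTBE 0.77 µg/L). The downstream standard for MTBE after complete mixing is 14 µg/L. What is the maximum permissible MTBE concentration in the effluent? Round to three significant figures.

116 µg/L

At the limit, (Qr·Cr + Qe·Cₑ)/(Qr + Qe) = 14:
Cₑ = (25990·14 − 23000·0.7700) / 2990 = 115.8 µg/L.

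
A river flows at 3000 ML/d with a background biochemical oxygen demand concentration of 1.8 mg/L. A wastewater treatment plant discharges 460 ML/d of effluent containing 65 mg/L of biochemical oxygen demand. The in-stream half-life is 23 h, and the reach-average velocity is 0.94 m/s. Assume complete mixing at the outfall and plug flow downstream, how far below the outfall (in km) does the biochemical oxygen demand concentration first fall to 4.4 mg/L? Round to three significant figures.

Flow-weighted average: C = (3000·1.800 + 460.0·65.00) / 3460 = 35300/3460 = 10.20 mg/L.
Half-life 23 h → k = ln 2 / 23 = 0.03014 h⁻¹ = 0.7233 d⁻¹.
Set 10.20·exp(−k·t) = 4.4 → t = ln(10.20/4.4)/k = 100500 s = 27.91 h.
Distance = v·t = 0.94·100500 = 94440 m = 94.44 km.

94.4 km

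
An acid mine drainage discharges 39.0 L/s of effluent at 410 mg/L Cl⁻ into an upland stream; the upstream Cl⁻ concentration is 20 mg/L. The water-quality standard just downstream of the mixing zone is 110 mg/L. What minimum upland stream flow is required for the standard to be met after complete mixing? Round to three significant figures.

130 L/s

Set C_mix = 110: (Q·20.00 + 39.00·410.0) / (Q + 39.00) = 110
→ Q = 39.00·(410.0 − 110)/(110 − 20.00) = 130.0 L/s.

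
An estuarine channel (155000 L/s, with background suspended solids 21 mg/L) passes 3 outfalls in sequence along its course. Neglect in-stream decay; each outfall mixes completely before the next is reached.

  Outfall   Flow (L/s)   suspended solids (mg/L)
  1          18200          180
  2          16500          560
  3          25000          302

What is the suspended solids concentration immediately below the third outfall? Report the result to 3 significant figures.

Below outfall 1: Q → 173200 L/s, C = (155000·21.00 + 18200·180.0)/173200 = 37.71 mg/L.
Below outfall 2: Q → 189700 L/s, C = (173200·37.71 + 16500·560.0)/189700 = 83.14 mg/L.
Below outfall 3: Q → 214700 L/s, C = (189700·83.14 + 25000·302.0)/214700 = 108.6 mg/L.

109 mg/L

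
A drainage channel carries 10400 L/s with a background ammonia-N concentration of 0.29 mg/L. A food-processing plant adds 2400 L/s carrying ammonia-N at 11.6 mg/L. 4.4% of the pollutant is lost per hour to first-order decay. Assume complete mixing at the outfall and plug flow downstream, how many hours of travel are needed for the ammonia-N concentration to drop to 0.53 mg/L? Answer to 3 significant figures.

33.7 h

Flow-weighted average: C = (10400·0.2900 + 2400·11.60) / 12800 = 30860/12800 = 2.411 mg/L.
4.4%/h lost → k = −ln(1 − 0.044) = 0.04500 h⁻¹.
2.411·exp(−k·t) = 0.53 → t = ln(2.411/0.53)/k = 121200 s = 33.66 h.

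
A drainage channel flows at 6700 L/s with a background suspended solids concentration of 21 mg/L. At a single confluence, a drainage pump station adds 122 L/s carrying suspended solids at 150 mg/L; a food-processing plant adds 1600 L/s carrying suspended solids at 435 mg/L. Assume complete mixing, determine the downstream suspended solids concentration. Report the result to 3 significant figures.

Mass balance: C = (6700·21.00 + 122.0·150.0 + 1600·435.0) / 8422 = 855000/8422 = 101.5 mg/L.

102 mg/L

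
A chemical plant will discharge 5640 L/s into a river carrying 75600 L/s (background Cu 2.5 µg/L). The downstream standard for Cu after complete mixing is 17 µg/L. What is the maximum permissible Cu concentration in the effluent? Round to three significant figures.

211 µg/L

At the limit, (Qr·Cr + Qe·Cₑ)/(Qr + Qe) = 17:
Cₑ = (81240·17 − 75600·2.500) / 5640 = 211.4 µg/L.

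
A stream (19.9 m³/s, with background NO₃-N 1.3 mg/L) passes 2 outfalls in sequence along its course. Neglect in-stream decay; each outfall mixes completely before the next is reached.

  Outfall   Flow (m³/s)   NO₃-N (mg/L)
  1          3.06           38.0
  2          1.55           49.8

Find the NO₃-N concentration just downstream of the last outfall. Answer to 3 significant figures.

After outfall 1: Q = 19.90 + 3.060 = 22.96 m³/s; C = (19.90·1.300 + 3.060·38.00)/22.96 = 6.191 mg/L.
After outfall 2: Q = 22.96 + 1.550 = 24.51 m³/s; C = (22.96·6.191 + 1.550·49.80)/24.51 = 8.949 mg/L.

8.95 mg/L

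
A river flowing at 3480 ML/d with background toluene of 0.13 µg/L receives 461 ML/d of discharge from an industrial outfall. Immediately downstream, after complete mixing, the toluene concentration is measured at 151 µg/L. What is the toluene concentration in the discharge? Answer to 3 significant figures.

Mass balance: 3480·0.1300 + 461.0·Cₑ = 3941·151.0
→ Cₑ = (3941·151.0 − 3480·0.1300) / 461.0 = 1290 µg/L.

1290 µg/L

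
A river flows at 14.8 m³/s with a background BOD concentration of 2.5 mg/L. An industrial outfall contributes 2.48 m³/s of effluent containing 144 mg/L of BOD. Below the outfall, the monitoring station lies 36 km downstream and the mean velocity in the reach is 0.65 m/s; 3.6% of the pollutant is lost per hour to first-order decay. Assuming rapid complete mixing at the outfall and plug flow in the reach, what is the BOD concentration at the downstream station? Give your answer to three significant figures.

After mixing, C = (14.80·2.500 + 2.480·144.0) / 17.28 = 394.1/17.28 = 22.81 mg/L.
Travel time t = 36·1000 / 0.65 = 55380 s = 15.38 h.
3.6%/h lost → k = −ln(1 − 0.036) = 0.03666 h⁻¹.
After decay, C = 22.81 × e^(−kt) = 22.81 × 0.5689 = 12.98 mg/L.

13.0 mg/L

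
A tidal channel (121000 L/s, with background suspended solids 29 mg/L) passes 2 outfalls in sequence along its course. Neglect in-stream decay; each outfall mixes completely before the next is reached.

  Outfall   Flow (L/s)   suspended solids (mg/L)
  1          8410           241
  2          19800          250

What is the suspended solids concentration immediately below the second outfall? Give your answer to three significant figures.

70.3 mg/L

After outfall 1: Q = 121000 + 8410 = 129400 L/s; C = (121000·29.00 + 8410·241.0)/129400 = 42.78 mg/L.
After outfall 2: Q = 129400 + 19800 = 149200 L/s; C = (129400·42.78 + 19800·250.0)/149200 = 70.28 mg/L.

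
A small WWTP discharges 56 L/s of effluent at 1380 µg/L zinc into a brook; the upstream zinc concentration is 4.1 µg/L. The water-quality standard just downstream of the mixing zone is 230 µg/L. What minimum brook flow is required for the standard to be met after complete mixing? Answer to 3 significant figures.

285 L/s

Set C_mix = 230: (Q·4.100 + 56.00·1380) / (Q + 56.00) = 230
→ Q = 56.00·(1380 − 230)/(230 − 4.100) = 285.1 L/s.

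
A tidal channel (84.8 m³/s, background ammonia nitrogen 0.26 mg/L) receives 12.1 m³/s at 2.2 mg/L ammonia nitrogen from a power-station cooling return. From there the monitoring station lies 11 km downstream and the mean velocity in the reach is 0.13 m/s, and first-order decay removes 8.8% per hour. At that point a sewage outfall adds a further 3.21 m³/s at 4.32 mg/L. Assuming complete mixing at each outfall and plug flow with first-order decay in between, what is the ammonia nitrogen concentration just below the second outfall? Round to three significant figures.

After mixing, C = (84.80·0.2600 + 12.10·2.200) / 96.90 = 48.67/96.90 = 0.5022 mg/L; combined flow 96.90 m³/s.
Travel time t = 11·1000 / 0.13 = 84620 s = 23.50 h.
8.8%/h lost → k = −ln(1 − 0.088) = 0.09212 h⁻¹.
After decay, C = 0.5022 × e^(−kt) = 0.5022 × 0.1147 = 0.05763 mg/L.
At the second outfall, C = (96.90·0.05763 + 3.210·4.320) / (96.90 + 3.210) = 0.1943 mg/L.

0.194 mg/L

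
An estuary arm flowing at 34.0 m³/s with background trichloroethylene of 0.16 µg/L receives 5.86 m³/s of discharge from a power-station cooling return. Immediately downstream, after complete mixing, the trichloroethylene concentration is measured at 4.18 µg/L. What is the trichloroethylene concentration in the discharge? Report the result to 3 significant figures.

Mass balance: 34.00·0.1600 + 5.860·Cₑ = 39.86·4.180
→ Cₑ = (39.86·4.180 − 34.00·0.1600) / 5.860 = 27.50 µg/L.

27.5 µg/L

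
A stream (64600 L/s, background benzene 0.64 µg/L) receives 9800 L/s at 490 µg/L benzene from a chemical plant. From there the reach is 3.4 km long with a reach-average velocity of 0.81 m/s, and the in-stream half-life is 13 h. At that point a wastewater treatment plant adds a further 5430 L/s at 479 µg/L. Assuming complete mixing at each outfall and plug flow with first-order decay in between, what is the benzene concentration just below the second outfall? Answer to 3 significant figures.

89.6 µg/L

Mass balance: C = (64600·0.6400 + 9800·490.0) / 74400 = 4843000/74400 = 65.10 µg/L; combined flow 74400 L/s.
Travel time t = 3.4·1000 / 0.81 = 4198 s = 1.166 h.
Half-life 13 h → k = ln 2 / 13 = 0.05332 h⁻¹ = 1.280 d⁻¹.
Applying C = C₀e^(−kt): 65.10 × 0.9397 = 61.17 µg/L.
At the second outfall, C = (74400·61.17 + 5430·479.0) / (74400 + 5430) = 89.60 µg/L.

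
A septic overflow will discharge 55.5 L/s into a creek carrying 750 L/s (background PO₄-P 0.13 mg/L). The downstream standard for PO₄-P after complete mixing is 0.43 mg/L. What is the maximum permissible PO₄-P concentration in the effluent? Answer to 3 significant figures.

4.48 mg/L

At the limit, (Qr·Cr + Qe·Cₑ)/(Qr + Qe) = 0.43:
Cₑ = (805.5·0.43 − 750.0·0.1300) / 55.50 = 4.484 mg/L.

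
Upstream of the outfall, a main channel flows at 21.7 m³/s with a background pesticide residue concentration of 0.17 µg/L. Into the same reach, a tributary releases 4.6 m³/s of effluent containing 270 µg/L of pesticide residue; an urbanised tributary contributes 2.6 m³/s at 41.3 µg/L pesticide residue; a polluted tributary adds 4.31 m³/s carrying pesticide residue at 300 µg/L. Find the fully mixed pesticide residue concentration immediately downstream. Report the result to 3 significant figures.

79.7 µg/L

Mixed concentration C = ΣQC/ΣQ = (21.70·0.1700 + 4.600·270.0 + 2.600·41.30 + 4.310·300.0) / 33.21 = 2646/33.21 = 79.68 µg/L.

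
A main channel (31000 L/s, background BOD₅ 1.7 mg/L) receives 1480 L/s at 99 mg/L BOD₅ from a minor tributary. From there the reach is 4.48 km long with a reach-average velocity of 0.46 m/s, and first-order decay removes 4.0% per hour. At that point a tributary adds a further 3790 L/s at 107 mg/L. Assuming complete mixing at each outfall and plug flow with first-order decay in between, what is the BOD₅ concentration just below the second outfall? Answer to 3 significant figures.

Mass balance: C = (31000·1.700 + 1480·99.00) / 32480 = 199200/32480 = 6.134 mg/L; combined flow 32480 L/s.
Travel time t = 4.48·1000 / 0.46 = 9739 s = 2.705 h.
4.0%/h lost → k = −ln(1 − 0.04) = 0.04082 h⁻¹.
Applying C = C₀e^(−kt): 6.134 × 0.8954 = 5.492 mg/L.
Second outfall: C = (32480·5.492 + 3790·107.0)/36270 = 16.10 mg/L.

16.1 mg/L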